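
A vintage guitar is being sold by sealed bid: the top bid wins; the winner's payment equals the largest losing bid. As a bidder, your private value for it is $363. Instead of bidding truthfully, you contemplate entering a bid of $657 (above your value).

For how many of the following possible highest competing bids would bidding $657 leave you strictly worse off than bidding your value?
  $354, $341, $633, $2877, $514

The deviation hurts exactly when the highest competing bid lies strictly between $363 and $657 — overbidding then wins at a price above your value.
$354: below both → same outcome either way.
$341: below both → same outcome either way.
$633: inside the interval → strictly worse (loss $270).
$2877: above both → same outcome either way.
$514: inside the interval → strictly worse (loss $151).
Count: 2.

2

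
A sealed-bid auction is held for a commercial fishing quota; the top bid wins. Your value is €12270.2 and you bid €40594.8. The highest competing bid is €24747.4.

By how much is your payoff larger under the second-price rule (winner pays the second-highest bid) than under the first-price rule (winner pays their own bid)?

€15847.4

You have the highest bid, so you win under either rule.
Second-price: pay €24747.4 → payoff −€12477.2.
First-price: pay your own bid €40594.8 → payoff −€28324.6.
Difference = −€12477.2 − (−€28324.6) = €15847.4.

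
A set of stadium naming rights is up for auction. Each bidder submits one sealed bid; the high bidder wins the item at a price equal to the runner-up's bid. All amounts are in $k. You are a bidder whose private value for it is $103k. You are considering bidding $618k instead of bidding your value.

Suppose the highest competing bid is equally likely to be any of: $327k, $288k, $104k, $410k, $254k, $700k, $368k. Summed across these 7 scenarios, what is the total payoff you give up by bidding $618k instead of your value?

The deviation costs you only when the competing bid falls strictly between $103k and $618k; elsewhere both bids give the same outcome.
$327k: truthful payoff $0k, deviation payoff −$224k → loss $224k.
$288k: truthful payoff $0k, deviation payoff −$185k → loss $185k.
$104k: truthful payoff $0k, deviation payoff −$1k → loss $1k.
$410k: truthful payoff $0k, deviation payoff −$307k → loss $307k.
$254k: truthful payoff $0k, deviation payoff −$151k → loss $151k.
$700k: outcomes coincide → loss $0k.
$368k: truthful payoff $0k, deviation payoff −$265k → loss $265k.
Total loss = $224k + $185k + $1k + $307k + $151k + $265k = $1133k.
Because the price is fixed by the runner-up's bid, deviating from your value can only change a good outcome into a bad one — never the reverse.

$1133k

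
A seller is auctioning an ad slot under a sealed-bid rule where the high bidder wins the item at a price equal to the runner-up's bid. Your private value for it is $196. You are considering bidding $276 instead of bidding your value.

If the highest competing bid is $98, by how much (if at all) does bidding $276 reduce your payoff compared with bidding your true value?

$0

Bidding your value $196: you win (since $196 > $98) and pay $98. Payoff $98.
Bidding $276: you win and pay $98. Payoff $196 − $98 = $98.
Difference = $98 − $98 = $0; both bids lead to the same outcome because the competing bid is below both your value and your alternative bid.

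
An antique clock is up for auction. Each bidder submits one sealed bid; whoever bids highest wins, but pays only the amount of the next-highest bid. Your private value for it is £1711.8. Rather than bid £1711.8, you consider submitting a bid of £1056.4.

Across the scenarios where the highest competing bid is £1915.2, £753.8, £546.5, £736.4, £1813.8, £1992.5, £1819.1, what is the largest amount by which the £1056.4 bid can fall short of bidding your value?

£1915.2: same outcome either way → loss £0.
£753.8: same outcome either way → loss £0.
£546.5: same outcome either way → loss £0.
£736.4: same outcome either way → loss £0.
£1813.8: same outcome either way → loss £0.
£1992.5: same outcome either way → loss £0.
£1819.1: same outcome either way → loss £0.
Maximum loss: £0.

£0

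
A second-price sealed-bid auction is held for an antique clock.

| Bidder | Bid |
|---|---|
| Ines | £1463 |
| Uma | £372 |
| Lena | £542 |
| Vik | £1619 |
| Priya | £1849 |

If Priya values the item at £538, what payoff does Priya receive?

−£1081

Highest bid: Priya at £1849, so Priya wins.
Second-highest bid: Vik at £1619 — that is the price the winner pays.
Priya's payoff = value − price = £538 − £1619 = −£1081.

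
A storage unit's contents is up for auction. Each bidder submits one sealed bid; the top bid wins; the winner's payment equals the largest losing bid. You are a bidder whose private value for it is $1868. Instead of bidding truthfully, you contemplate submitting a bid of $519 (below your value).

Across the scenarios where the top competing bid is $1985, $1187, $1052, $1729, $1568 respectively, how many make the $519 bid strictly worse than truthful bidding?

4

The deviation hurts exactly when the highest competing bid lies strictly between $519 and $1868 — underbidding then forfeits a profitable win.
$1985: above both → same outcome either way.
$1187: inside the interval → strictly worse (loss $681).
$1052: inside the interval → strictly worse (loss $816).
$1729: inside the interval → strictly worse (loss $139).
$1568: inside the interval → strictly worse (loss $300).
Count: 4.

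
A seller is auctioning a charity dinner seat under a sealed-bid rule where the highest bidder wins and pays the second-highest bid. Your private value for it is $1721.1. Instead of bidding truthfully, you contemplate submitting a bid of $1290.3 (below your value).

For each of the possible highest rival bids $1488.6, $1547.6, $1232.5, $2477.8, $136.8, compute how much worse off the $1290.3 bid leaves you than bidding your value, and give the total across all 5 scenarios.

$406

The deviation costs you only when the competing bid falls strictly between $1290.3 and $1721.1; elsewhere both bids give the same outcome.
$1488.6: truthful payoff $232.5, deviation payoff $0 → loss $232.5.
$1547.6: truthful payoff $173.5, deviation payoff $0 → loss $173.5.
$1232.5: outcomes coincide → loss $0.
$2477.8: outcomes coincide → loss $0.
$136.8: outcomes coincide → loss $0.
Total loss = $232.5 + $173.5 = $406.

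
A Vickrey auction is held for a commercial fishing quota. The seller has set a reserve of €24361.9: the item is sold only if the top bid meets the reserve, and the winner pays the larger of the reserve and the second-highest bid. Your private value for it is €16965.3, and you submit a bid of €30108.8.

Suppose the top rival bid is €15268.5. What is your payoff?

Your bid €30108.8 is the highest and exceeds the reserve.
Price = max(second-highest bid, reserve) = max(€15268.5, €24361.9) = €24361.9.
Payoff = €16965.3 − €24361.9 = −€7396.6.

−€7396.6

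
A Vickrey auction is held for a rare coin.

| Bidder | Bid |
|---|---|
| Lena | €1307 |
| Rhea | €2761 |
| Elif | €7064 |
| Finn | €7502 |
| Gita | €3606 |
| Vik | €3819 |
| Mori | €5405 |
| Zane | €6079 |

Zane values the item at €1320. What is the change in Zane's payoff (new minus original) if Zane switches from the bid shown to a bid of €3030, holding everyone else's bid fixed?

The highest bid among the other bidders is €7502; Zane's bid doesn't change that.
Original bid €6079: Zane is not highest (top rival bid is €7502); payoff €0.
Alternative bid €3030: Zane is not highest (top rival bid is €7502); payoff €0.
Change in payoff = €0 − (€0) = €0.

€0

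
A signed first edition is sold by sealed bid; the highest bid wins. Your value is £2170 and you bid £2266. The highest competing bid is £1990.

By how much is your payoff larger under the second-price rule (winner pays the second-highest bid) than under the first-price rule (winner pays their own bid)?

You have the highest bid, so you win under either rule.
Second-price: pay £1990 → payoff £180.
First-price: pay your own bid £2266 → payoff −£96.
Difference = £180 − (−£96) = £276.

£276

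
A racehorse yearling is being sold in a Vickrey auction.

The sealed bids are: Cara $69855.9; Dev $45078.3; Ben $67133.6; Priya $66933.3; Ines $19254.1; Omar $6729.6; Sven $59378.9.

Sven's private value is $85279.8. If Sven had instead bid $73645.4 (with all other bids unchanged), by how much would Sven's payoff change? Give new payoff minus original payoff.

The highest bid among the other bidders is $69855.9; Sven's bid doesn't change that.
Original bid $59378.9: Sven is not highest (top rival bid is $69855.9); payoff $0.
Alternative bid $73645.4: Sven is highest, pays the top rival bid $69855.9; payoff $85279.8 − $69855.9 = $15423.9.
Change in payoff = $15423.9 − ($0) = $15423.9.

$15423.9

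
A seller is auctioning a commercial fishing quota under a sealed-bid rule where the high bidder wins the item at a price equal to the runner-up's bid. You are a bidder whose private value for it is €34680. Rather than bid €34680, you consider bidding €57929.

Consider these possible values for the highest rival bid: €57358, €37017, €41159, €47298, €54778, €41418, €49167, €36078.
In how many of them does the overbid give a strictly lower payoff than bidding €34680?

8

The deviation hurts exactly when the highest competing bid lies strictly between €34680 and €57929 — overbidding then wins at a price above your value.
€57358: inside the interval → strictly worse (loss €22678).
€37017: inside the interval → strictly worse (loss €2337).
€41159: inside the interval → strictly worse (loss €6479).
€47298: inside the interval → strictly worse (loss €12618).
€54778: inside the interval → strictly worse (loss €20098).
€41418: inside the interval → strictly worse (loss €6738).
€49167: inside the interval → strictly worse (loss €14487).
€36078: inside the interval → strictly worse (loss €1398).
Count: 8.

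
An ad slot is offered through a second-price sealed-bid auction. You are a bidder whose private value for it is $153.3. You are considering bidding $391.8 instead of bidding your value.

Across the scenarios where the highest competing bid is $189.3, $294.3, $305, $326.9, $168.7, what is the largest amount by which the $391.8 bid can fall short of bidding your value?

$189.3: truthful gives $0, deviation gives −$36 → loss $36.
$294.3: truthful gives $0, deviation gives −$141 → loss $141.
$305: truthful gives $0, deviation gives −$151.7 → loss $151.7.
$326.9: truthful gives $0, deviation gives −$173.6 → loss $173.6.
$168.7: truthful gives $0, deviation gives −$15.4 → loss $15.4.
Maximum loss: $173.6.

$173.6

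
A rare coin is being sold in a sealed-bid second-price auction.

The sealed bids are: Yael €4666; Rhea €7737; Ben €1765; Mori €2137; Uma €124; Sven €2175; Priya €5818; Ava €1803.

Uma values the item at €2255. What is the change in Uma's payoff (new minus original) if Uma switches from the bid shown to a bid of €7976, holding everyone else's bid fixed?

The highest bid among the other bidders is €7737; Uma's bid doesn't change that.
Original bid €124: Uma is not highest (top rival bid is €7737); payoff €0.
Alternative bid €7976: Uma is highest, pays the top rival bid €7737; payoff €2255 − €7737 = −€5482.
Change in payoff = −€5482 − (€0) = −€5482.

−€5482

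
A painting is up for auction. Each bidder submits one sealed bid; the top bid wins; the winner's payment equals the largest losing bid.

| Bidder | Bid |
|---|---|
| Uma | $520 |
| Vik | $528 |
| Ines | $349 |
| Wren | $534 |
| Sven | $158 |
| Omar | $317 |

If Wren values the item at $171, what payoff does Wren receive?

−$357

Highest bid: Wren at $534, so Wren wins.
Second-highest bid: Vik at $528 — that is the price the winner pays.
Wren's payoff = value − price = $171 − $528 = −$357.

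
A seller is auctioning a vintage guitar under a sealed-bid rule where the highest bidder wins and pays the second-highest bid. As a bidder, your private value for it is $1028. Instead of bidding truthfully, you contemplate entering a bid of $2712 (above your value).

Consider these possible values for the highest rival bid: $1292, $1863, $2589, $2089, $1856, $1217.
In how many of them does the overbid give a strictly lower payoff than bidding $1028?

The deviation hurts exactly when the highest competing bid lies strictly between $1028 and $2712 — overbidding then wins at a price above your value.
$1292: inside the interval → strictly worse (loss $264).
$1863: inside the interval → strictly worse (loss $835).
$2589: inside the interval → strictly worse (loss $1561).
$2089: inside the interval → strictly worse (loss $1061).
$1856: inside the interval → strictly worse (loss $828).
$1217: inside the interval → strictly worse (loss $189).
Count: 6.

6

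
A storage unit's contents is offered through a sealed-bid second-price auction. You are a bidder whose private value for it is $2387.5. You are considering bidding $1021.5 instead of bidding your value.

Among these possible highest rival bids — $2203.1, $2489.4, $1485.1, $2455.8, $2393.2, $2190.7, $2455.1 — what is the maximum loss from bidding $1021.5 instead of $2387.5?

$2203.1: truthful gives $184.4, deviation gives $0 → loss $184.4.
$2489.4: same outcome either way → loss $0.
$1485.1: truthful gives $902.4, deviation gives $0 → loss $902.4.
$2455.8: same outcome either way → loss $0.
$2393.2: same outcome either way → loss $0.
$2190.7: truthful gives $196.8, deviation gives $0 → loss $196.8.
$2455.1: same outcome either way → loss $0.
Maximum loss: $902.4.

$902.4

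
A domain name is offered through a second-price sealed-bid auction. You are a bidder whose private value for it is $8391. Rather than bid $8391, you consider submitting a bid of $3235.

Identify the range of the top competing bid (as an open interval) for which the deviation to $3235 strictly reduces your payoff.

If the competing bid is below $3235, both bids win at the same price — no difference.
If it is above $8391, both bids lose — no difference.
If it lies strictly between $3235 and $8391, bidding your value wins at a price below your value (positive payoff) while bidding $3235 loses (payoff 0).
So the deviation strictly hurts on the open interval ($3235, $8391).

($3235, $8391)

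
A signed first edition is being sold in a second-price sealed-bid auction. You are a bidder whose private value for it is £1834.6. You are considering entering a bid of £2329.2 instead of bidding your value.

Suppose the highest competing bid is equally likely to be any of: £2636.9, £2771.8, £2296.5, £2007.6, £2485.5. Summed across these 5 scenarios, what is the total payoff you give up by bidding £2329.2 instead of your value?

The deviation costs you only when the competing bid falls strictly between £1834.6 and £2329.2; elsewhere both bids give the same outcome.
£2636.9: outcomes coincide → loss £0.
£2771.8: outcomes coincide → loss £0.
£2296.5: truthful payoff £0, deviation payoff −£461.9 → loss £461.9.
£2007.6: truthful payoff £0, deviation payoff −£173 → loss £173.
£2485.5: outcomes coincide → loss £0.
Total loss = £461.9 + £173 = £634.9.

£634.9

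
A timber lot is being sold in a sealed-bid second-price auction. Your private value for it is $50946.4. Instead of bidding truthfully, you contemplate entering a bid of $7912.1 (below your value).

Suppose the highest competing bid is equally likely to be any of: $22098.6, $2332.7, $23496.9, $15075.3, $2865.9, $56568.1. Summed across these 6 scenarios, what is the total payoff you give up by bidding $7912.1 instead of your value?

$92168.4

The deviation costs you only when the competing bid falls strictly between $7912.1 and $50946.4; elsewhere both bids give the same outcome.
$22098.6: truthful payoff $28847.8, deviation payoff $0 → loss $28847.8.
$2332.7: outcomes coincide → loss $0.
$23496.9: truthful payoff $27449.5, deviation payoff $0 → loss $27449.5.
$15075.3: truthful payoff $35871.1, deviation payoff $0 → loss $35871.1.
$2865.9: outcomes coincide → loss $0.
$56568.1: outcomes coincide → loss $0.
Total loss = $28847.8 + $27449.5 + $35871.1 = $92168.4.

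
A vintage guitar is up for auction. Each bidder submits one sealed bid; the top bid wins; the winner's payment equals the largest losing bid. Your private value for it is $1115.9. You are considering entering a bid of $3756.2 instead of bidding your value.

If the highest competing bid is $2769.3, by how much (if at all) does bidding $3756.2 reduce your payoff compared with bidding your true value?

$1653.4

Bidding your value $1115.9: you lose (since $1115.9 < $2769.3). Payoff $0.
Bidding $3756.2: you win and pay $2769.3. Payoff $1115.9 − $2769.3 = −$1653.4.
The competing bid $2769.3 lies between your value and your inflated bid, so overbidding wins an item priced above your value.
Loss from deviating = $0 − (−$1653.4) = $1653.4.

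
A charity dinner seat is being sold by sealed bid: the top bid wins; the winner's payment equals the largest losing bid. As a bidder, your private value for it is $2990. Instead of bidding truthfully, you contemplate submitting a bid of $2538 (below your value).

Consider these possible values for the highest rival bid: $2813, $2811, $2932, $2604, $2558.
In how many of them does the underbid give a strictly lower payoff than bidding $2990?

5

The deviation hurts exactly when the highest competing bid lies strictly between $2538 and $2990 — underbidding then forfeits a profitable win.
$2813: inside the interval → strictly worse (loss $177).
$2811: inside the interval → strictly worse (loss $179).
$2932: inside the interval → strictly worse (loss $58).
$2604: inside the interval → strictly worse (loss $386).
$2558: inside the interval → strictly worse (loss $432).
Count: 5.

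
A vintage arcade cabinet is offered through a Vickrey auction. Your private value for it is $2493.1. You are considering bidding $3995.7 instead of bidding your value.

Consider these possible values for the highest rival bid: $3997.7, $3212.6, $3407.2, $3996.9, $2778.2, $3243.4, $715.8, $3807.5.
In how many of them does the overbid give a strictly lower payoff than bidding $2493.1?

5

The deviation hurts exactly when the highest competing bid lies strictly between $2493.1 and $3995.7 — overbidding then wins at a price above your value.
$3997.7: above both → same outcome either way.
$3212.6: inside the interval → strictly worse (loss $719.5).
$3407.2: inside the interval → strictly worse (loss $914.1).
$3996.9: above both → same outcome either way.
$2778.2: inside the interval → strictly worse (loss $285.1).
$3243.4: inside the interval → strictly worse (loss $750.3).
$715.8: below both → same outcome either way.
$3807.5: inside the interval → strictly worse (loss $1314.4).
Count: 5.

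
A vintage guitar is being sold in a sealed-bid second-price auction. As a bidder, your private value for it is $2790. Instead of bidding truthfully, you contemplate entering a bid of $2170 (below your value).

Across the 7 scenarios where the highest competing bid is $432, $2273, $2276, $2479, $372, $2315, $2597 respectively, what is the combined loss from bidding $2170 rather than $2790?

$2010

The deviation costs you only when the competing bid falls strictly between $2170 and $2790; elsewhere both bids give the same outcome.
$432: outcomes coincide → loss $0.
$2273: truthful payoff $517, deviation payoff $0 → loss $517.
$2276: truthful payoff $514, deviation payoff $0 → loss $514.
$2479: truthful payoff $311, deviation payoff $0 → loss $311.
$372: outcomes coincide → loss $0.
$2315: truthful payoff $475, deviation payoff $0 → loss $475.
$2597: truthful payoff $193, deviation payoff $0 → loss $193.
Total loss = $517 + $514 + $311 + $475 + $193 = $2010.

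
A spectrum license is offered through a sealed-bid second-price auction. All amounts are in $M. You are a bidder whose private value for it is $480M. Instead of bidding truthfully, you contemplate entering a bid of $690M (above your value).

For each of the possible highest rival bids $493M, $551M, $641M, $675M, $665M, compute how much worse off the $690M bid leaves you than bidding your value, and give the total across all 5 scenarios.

$625M

The deviation costs you only when the competing bid falls strictly between $480M and $690M; elsewhere both bids give the same outcome.
$493M: truthful payoff $0M, deviation payoff −$13M → loss $13M.
$551M: truthful payoff $0M, deviation payoff −$71M → loss $71M.
$641M: truthful payoff $0M, deviation payoff −$161M → loss $161M.
$675M: truthful payoff $0M, deviation payoff −$195M → loss $195M.
$665M: truthful payoff $0M, deviation payoff −$185M → loss $185M.
Total loss = $13M + $71M + $161M + $195M + $185M = $625M.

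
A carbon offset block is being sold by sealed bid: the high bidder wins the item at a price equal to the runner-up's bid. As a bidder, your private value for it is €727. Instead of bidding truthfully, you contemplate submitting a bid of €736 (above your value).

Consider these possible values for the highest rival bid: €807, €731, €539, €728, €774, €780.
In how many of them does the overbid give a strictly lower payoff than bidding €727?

The deviation hurts exactly when the highest competing bid lies strictly between €727 and €736 — overbidding then wins at a price above your value.
€807: above both → same outcome either way.
€731: inside the interval → strictly worse (loss €4).
€539: below both → same outcome either way.
€728: inside the interval → strictly worse (loss €1).
€774: above both → same outcome either way.
€780: above both → same outcome either way.
Count: 2.

2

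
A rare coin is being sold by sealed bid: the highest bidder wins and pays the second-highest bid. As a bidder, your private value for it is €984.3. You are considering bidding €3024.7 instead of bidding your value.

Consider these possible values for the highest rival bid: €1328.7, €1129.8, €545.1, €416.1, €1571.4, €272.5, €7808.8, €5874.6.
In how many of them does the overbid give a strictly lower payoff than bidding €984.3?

3

The deviation hurts exactly when the highest competing bid lies strictly between €984.3 and €3024.7 — overbidding then wins at a price above your value.
€1328.7: inside the interval → strictly worse (loss €344.4).
€1129.8: inside the interval → strictly worse (loss €145.5).
€545.1: below both → same outcome either way.
€416.1: below both → same outcome either way.
€1571.4: inside the interval → strictly worse (loss €587.1).
€272.5: below both → same outcome either way.
€7808.8: above both → same outcome either way.
€5874.6: above both → same outcome either way.
Count: 3.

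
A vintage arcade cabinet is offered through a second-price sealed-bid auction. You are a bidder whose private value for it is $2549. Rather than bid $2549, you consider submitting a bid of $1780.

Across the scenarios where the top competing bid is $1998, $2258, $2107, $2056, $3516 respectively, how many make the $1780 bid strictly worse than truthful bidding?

The deviation hurts exactly when the highest competing bid lies strictly between $1780 and $2549 — underbidding then forfeits a profitable win.
$1998: inside the interval → strictly worse (loss $551).
$2258: inside the interval → strictly worse (loss $291).
$2107: inside the interval → strictly worse (loss $442).
$2056: inside the interval → strictly worse (loss $493).
$3516: above both → same outcome either way.
Count: 4.

4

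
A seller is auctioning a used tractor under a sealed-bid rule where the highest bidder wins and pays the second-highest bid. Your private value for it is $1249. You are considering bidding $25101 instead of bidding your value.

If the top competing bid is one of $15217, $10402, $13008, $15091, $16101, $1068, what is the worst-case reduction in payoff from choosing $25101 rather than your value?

$15217: truthful gives $0, deviation gives −$13968 → loss $13968.
$10402: truthful gives $0, deviation gives −$9153 → loss $9153.
$13008: truthful gives $0, deviation gives −$11759 → loss $11759.
$15091: truthful gives $0, deviation gives −$13842 → loss $13842.
$16101: truthful gives $0, deviation gives −$14852 → loss $14852.
$1068: same outcome either way → loss $0.
Maximum loss: $14852.

$14852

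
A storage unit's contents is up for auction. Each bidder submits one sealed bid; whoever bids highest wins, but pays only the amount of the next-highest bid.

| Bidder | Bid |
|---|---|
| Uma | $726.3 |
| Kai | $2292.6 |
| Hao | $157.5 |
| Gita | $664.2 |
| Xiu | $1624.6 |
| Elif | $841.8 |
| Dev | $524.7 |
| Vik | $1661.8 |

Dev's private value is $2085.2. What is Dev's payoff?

Highest bid: Kai at $2292.6, so Kai wins.
Second-highest bid: Vik at $1661.8 — that is the price the winner pays.
Dev did not win, so Dev pays nothing and receives nothing: payoff $0.

$0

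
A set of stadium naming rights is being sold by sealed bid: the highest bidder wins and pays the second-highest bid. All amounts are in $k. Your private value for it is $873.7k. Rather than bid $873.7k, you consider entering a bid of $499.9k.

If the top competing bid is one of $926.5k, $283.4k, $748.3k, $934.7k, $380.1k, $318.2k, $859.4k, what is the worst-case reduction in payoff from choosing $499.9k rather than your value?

$926.5k: same outcome either way → loss $0k.
$283.4k: same outcome either way → loss $0k.
$748.3k: truthful gives $125.4k, deviation gives $0k → loss $125.4k.
$934.7k: same outcome either way → loss $0k.
$380.1k: same outcome either way → loss $0k.
$318.2k: same outcome either way → loss $0k.
$859.4k: truthful gives $14.3k, deviation gives $0k → loss $14.3k.
Maximum loss: $125.4k.

$125.4k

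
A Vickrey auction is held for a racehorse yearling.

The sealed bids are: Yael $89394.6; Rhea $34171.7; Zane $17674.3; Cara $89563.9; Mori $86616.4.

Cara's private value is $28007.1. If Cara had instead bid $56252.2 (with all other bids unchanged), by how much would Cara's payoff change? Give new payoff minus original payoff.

$61387.5

The highest bid among the other bidders is $89394.6; Cara's bid doesn't change that.
Original bid $89563.9: Cara is highest, pays the top rival bid $89394.6; payoff $28007.1 − $89394.6 = −$61387.5.
Alternative bid $56252.2: Cara is not highest (top rival bid is $89394.6); payoff $0.
Change in payoff = $0 − (−$61387.5) = $61387.5.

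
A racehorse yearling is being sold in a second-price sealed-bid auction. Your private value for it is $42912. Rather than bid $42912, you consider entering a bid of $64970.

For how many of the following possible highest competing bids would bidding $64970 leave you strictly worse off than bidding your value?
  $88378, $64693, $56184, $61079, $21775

The deviation hurts exactly when the highest competing bid lies strictly between $42912 and $64970 — overbidding then wins at a price above your value.
$88378: above both → same outcome either way.
$64693: inside the interval → strictly worse (loss $21781).
$56184: inside the interval → strictly worse (loss $13272).
$61079: inside the interval → strictly worse (loss $18167).
$21775: below both → same outcome either way.
Count: 3.

3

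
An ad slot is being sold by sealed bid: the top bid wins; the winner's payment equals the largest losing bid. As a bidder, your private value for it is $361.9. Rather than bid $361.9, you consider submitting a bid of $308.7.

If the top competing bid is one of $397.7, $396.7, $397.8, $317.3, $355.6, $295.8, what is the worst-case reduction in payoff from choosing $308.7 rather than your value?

$44.6

$397.7: same outcome either way → loss $0.
$396.7: same outcome either way → loss $0.
$397.8: same outcome either way → loss $0.
$317.3: truthful gives $44.6, deviation gives $0 → loss $44.6.
$355.6: truthful gives $6.3, deviation gives $0 → loss $6.3.
$295.8: same outcome either way → loss $0.
Maximum loss: $44.6.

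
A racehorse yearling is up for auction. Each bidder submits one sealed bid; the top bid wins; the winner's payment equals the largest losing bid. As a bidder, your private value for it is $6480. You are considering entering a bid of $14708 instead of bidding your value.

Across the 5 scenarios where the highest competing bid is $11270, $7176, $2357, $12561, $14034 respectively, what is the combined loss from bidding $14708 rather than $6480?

$19121

The deviation costs you only when the competing bid falls strictly between $6480 and $14708; elsewhere both bids give the same outcome.
$11270: truthful payoff $0, deviation payoff −$4790 → loss $4790.
$7176: truthful payoff $0, deviation payoff −$696 → loss $696.
$2357: outcomes coincide → loss $0.
$12561: truthful payoff $0, deviation payoff −$6081 → loss $6081.
$14034: truthful payoff $0, deviation payoff −$7554 → loss $7554.
Total loss = $4790 + $696 + $6081 + $7554 = $19121.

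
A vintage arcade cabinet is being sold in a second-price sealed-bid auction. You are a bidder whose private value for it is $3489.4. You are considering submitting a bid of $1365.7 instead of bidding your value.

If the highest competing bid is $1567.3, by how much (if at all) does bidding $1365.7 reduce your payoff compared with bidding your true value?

$1922.1

Bidding your value $3489.4: you win (since $3489.4 > $1567.3) and pay $1567.3. Payoff $1922.1.
Bidding $1365.7: you lose. Payoff $0.
The competing bid $1567.3 lies between your shaded bid and your value, so underbidding forfeits an item you could have won at a profitable price.
Loss from deviating = $1922.1 − ($0) = $1922.1.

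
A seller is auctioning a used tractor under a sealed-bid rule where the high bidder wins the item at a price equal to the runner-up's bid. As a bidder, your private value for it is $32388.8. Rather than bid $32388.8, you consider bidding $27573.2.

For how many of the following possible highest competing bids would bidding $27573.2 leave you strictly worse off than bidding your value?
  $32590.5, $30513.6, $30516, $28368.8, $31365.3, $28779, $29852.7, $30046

The deviation hurts exactly when the highest competing bid lies strictly between $27573.2 and $32388.8 — underbidding then forfeits a profitable win.
$32590.5: above both → same outcome either way.
$30513.6: inside the interval → strictly worse (loss $1875.2).
$30516: inside the interval → strictly worse (loss $1872.8).
$28368.8: inside the interval → strictly worse (loss $4020).
$31365.3: inside the interval → strictly worse (loss $1023.5).
$28779: inside the interval → strictly worse (loss $3609.8).
$29852.7: inside the interval → strictly worse (loss $2536.1).
$30046: inside the interval → strictly worse (loss $2342.8).
Count: 7.

7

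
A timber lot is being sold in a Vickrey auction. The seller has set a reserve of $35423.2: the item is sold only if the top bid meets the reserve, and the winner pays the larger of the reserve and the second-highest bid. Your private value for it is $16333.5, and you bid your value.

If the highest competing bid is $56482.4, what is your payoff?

$0

Your bid $16333.5 is below the highest competing bid $56482.4, so you lose. Payoff $0.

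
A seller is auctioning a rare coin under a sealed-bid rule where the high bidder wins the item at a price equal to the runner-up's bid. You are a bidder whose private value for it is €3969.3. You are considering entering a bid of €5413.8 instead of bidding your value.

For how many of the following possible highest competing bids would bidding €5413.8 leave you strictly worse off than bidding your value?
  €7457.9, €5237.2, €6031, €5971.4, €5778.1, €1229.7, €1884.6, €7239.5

1

The deviation hurts exactly when the highest competing bid lies strictly between €3969.3 and €5413.8 — overbidding then wins at a price above your value.
€7457.9: above both → same outcome either way.
€5237.2: inside the interval → strictly worse (loss €1267.9).
€6031: above both → same outcome either way.
€5971.4: above both → same outcome either way.
€5778.1: above both → same outcome either way.
€1229.7: below both → same outcome either way.
€1884.6: below both → same outcome either way.
€7239.5: above both → same outcome either way.
Count: 1.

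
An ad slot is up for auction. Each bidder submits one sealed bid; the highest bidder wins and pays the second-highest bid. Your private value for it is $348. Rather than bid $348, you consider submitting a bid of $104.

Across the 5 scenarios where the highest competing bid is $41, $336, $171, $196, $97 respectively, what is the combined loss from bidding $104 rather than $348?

The deviation costs you only when the competing bid falls strictly between $104 and $348; elsewhere both bids give the same outcome.
$41: outcomes coincide → loss $0.
$336: truthful payoff $12, deviation payoff $0 → loss $12.
$171: truthful payoff $177, deviation payoff $0 → loss $177.
$196: truthful payoff $152, deviation payoff $0 → loss $152.
$97: outcomes coincide → loss $0.
Total loss = $12 + $177 + $152 = $341.
Because the price is fixed by the runner-up's bid, deviating from your value can only change a good outcome into a bad one — never the reverse.

$341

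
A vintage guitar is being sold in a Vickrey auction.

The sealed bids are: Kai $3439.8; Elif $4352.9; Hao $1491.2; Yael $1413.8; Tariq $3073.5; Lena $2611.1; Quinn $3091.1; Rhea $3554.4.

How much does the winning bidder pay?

Highest bid: Elif at $4352.9, so Elif wins.
Second-highest bid: Rhea at $3554.4 — that is the price the winner pays.

$3554.4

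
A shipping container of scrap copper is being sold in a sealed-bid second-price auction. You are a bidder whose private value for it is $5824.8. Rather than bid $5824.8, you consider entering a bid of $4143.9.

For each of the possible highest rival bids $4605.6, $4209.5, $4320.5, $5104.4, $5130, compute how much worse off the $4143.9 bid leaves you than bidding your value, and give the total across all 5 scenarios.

$5754

The deviation costs you only when the competing bid falls strictly between $4143.9 and $5824.8; elsewhere both bids give the same outcome.
$4605.6: truthful payoff $1219.2, deviation payoff $0 → loss $1219.2.
$4209.5: truthful payoff $1615.3, deviation payoff $0 → loss $1615.3.
$4320.5: truthful payoff $1504.3, deviation payoff $0 → loss $1504.3.
$5104.4: truthful payoff $720.4, deviation payoff $0 → loss $720.4.
$5130: truthful payoff $694.8, deviation payoff $0 → loss $694.8.
Total loss = $1219.2 + $1615.3 + $1504.3 + $720.4 + $694.8 = $5754.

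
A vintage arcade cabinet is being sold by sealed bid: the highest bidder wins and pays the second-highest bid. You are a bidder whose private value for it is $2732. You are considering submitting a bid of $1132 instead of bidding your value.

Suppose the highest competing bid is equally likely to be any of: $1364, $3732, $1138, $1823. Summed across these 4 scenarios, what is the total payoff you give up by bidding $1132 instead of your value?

$3871

The deviation costs you only when the competing bid falls strictly between $1132 and $2732; elsewhere both bids give the same outcome.
$1364: truthful payoff $1368, deviation payoff $0 → loss $1368.
$3732: outcomes coincide → loss $0.
$1138: truthful payoff $1594, deviation payoff $0 → loss $1594.
$1823: truthful payoff $909, deviation payoff $0 → loss $909.
Total loss = $1368 + $1594 + $909 = $3871.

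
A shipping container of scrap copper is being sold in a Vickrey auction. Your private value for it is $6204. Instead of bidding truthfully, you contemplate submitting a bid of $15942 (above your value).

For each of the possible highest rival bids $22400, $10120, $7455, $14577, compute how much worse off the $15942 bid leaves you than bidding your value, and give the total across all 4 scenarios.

$13540

The deviation costs you only when the competing bid falls strictly between $6204 and $15942; elsewhere both bids give the same outcome.
$22400: outcomes coincide → loss $0.
$10120: truthful payoff $0, deviation payoff −$3916 → loss $3916.
$7455: truthful payoff $0, deviation payoff −$1251 → loss $1251.
$14577: truthful payoff $0, deviation payoff −$8373 → loss $8373.
Total loss = $3916 + $1251 + $8373 = $13540.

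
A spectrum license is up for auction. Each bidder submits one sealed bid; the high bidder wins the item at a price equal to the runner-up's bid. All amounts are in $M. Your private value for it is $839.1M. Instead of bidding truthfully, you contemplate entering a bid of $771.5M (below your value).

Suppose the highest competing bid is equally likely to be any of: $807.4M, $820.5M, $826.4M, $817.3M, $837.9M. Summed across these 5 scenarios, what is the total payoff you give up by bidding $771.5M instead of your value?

$86M

The deviation costs you only when the competing bid falls strictly between $771.5M and $839.1M; elsewhere both bids give the same outcome.
$807.4M: truthful payoff $31.7M, deviation payoff $0M → loss $31.7M.
$820.5M: truthful payoff $18.6M, deviation payoff $0M → loss $18.6M.
$826.4M: truthful payoff $12.7M, deviation payoff $0M → loss $12.7M.
$817.3M: truthful payoff $21.8M, deviation payoff $0M → loss $21.8M.
$837.9M: truthful payoff $1.2M, deviation payoff $0M → loss $1.2M.
Total loss = $31.7M + $18.6M + $12.7M + $21.8M + $1.2M = $86M.
In a second-price auction your bid sets only whether you win, not what you pay, so bidding your true value is weakly dominant.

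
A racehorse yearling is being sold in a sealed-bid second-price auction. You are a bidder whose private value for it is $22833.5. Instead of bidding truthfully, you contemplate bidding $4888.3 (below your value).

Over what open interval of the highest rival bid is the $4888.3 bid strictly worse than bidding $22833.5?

($4888.3, $22833.5)

If the competing bid is below $4888.3, both bids win at the same price — no difference.
If it is above $22833.5, both bids lose — no difference.
If it lies strictly between $4888.3 and $22833.5, bidding your value wins at a price below your value (positive payoff) while bidding $4888.3 loses (payoff 0).
So the deviation strictly hurts on the open interval ($4888.3, $22833.5).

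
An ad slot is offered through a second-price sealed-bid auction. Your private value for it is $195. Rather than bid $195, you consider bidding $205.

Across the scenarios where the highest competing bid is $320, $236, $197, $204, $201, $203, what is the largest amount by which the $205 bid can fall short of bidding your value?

$9

$320: same outcome either way → loss $0.
$236: same outcome either way → loss $0.
$197: truthful gives $0, deviation gives −$2 → loss $2.
$204: truthful gives $0, deviation gives −$9 → loss $9.
$201: truthful gives $0, deviation gives −$6 → loss $6.
$203: truthful gives $0, deviation gives −$8 → loss $8.
Maximum loss: $9.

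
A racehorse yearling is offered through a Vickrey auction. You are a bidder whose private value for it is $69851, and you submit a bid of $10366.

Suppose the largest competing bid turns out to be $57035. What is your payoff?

$0

Your bid $10366 is below the highest competing bid $57035, so you lose.
A losing bidder pays nothing and receives nothing: payoff = $0.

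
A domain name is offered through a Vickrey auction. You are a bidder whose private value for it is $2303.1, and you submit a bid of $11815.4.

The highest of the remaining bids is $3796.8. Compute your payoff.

−$1493.7

Your bid $11815.4 exceeds the highest competing bid $3796.8, so you win.
In a second-price auction the winner pays the second-highest bid, $3796.8.
Payoff = value − price = $2303.1 − $3796.8 = −$1493.7.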